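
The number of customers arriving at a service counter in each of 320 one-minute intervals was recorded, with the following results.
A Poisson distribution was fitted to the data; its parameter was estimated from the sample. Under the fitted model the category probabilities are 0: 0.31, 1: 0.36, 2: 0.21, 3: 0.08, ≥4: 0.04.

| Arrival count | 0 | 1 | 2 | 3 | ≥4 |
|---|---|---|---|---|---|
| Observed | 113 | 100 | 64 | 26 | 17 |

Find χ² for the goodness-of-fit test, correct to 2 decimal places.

5.46

Expected counts E_i = n·p_i: 320×0.31 = 99.2, 320×0.36 = 115.2, 320×0.21 = 67.2, 320×0.08 = 25.6, 320×0.04 = 12.8.
χ² = (113−99.2)²/99.2 + (100−115.2)²/115.2 + (64−67.2)²/67.2 + (26−25.6)²/25.6 + (17−12.8)²/12.8
   = 1.920 + 2.006 + 0.152 + 0.006 + 1.378
Sum = 5.46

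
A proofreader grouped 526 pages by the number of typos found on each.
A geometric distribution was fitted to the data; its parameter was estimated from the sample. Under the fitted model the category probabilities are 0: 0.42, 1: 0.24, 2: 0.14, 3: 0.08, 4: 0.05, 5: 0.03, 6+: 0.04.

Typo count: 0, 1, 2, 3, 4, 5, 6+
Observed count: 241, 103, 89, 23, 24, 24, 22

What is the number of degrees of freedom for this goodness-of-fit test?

There are k = 7 categories and 1 parameter estimated from the data, so df = 7 − 1 − 1 = 5.

5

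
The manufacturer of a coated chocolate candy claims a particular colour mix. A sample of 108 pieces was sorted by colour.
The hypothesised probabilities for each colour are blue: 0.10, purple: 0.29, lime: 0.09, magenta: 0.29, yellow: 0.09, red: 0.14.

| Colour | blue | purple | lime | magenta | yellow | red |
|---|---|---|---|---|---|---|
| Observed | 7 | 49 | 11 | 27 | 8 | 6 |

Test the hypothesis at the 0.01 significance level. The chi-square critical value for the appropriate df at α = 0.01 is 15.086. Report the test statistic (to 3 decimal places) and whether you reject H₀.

Expected counts E_i = n·p_i: 108×0.10 = 10.8, 108×0.29 = 31.32, 108×0.09 = 9.72, 108×0.29 = 31.32, 108×0.09 = 9.72, 108×0.14 = 15.12.
cat          O        E   (O−E)²/E
blue         7     10.8     1.3370
purple      49    31.32     9.9803
lime        11     9.72     0.1686
magenta     27    31.32     0.5959
yellow       8     9.72     0.3044
red          6    15.12     5.5010
Sum = 17.887
df = 5. Since 17.887 > 15.086, we reject H₀.

17.887; reject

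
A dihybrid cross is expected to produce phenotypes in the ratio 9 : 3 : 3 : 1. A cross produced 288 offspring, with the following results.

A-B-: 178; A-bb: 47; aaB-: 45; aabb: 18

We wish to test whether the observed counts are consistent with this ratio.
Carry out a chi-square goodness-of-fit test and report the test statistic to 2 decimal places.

Ratio total = 16. Expected counts: 288×9/16 = 162, 288×3/16 = 54, 288×3/16 = 54, 288×1/16 = 18.
cat         O        E   (O−E)²/E
A-B-      178      162      1.580
A-bb       47       54      0.907
aaB-       45       54      1.500
aabb       18       18      0.000
Sum = 3.99

3.99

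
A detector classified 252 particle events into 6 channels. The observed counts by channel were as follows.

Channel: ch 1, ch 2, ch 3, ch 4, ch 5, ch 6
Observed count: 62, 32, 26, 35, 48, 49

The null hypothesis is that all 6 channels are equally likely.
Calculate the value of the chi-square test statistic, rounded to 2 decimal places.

Under H₀ each category has probability 1/6, so each expected count is 252/6 = 42.
χ² = (62−42)²/42 + (32−42)²/42 + (26−42)²/42 + (35−42)²/42 + (48−42)²/42 + (49−42)²/42
   = 9.524 + 2.381 + 6.095 + 1.167 + 0.857 + 1.167
Sum = 21.19

21.19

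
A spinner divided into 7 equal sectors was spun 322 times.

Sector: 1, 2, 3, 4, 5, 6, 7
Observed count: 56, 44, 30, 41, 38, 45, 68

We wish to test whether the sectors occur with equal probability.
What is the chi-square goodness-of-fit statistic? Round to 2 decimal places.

20.30

Under H₀ each category has probability 1/7, so each expected count is 322/7 = 46.
cat         O        E   (O−E)²/E
1          56       46      2.174
2          44       46      0.087
3          30       46      5.565
4          41       46      0.543
5          38       46      1.391
6          45       46      0.022
7          68       46     10.522
Sum = 20.30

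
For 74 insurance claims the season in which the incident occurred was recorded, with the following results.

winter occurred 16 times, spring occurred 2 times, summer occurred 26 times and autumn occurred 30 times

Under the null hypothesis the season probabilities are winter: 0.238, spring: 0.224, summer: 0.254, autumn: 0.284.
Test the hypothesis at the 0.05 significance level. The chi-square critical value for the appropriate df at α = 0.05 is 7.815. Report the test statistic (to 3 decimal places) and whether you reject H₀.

19.566; reject

Expected counts E_i = n·p_i: 74×0.238 = 17.612, 74×0.224 = 16.576, 74×0.254 = 18.796, 74×0.284 = 21.016.
cat         O        E   (O−E)²/E
winter     16   17.612     0.1475
spring      2   16.576    12.8173
summer     26   18.796     2.7611
autumn     30   21.016     3.8405
Sum = 19.566
df = 3. Since 19.566 > 7.815, we reject H₀.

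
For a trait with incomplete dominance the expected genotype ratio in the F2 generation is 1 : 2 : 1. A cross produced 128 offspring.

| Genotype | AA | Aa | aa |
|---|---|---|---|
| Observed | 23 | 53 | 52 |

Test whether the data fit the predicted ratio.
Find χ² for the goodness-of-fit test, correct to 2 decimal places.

Ratio total = 4. Expected counts: 128×1/4 = 32, 128×2/4 = 64, 128×1/4 = 32.
AA: (23 − 32)²/32 = 81/32 = 2.531
Aa: (53 − 64)²/64 = 121/64 = 1.891
aa: (52 − 32)²/32 = 400/32 = 12.500
Sum = 16.92

16.92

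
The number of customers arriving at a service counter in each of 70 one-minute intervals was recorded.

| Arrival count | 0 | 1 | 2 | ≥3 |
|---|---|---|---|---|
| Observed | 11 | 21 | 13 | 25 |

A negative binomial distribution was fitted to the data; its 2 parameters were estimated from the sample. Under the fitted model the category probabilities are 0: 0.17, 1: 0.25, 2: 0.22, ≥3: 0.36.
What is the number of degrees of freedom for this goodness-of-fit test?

There are k = 4 categories and 2 parameters estimated from the data, so df = 4 − 1 − 2 = 1.

1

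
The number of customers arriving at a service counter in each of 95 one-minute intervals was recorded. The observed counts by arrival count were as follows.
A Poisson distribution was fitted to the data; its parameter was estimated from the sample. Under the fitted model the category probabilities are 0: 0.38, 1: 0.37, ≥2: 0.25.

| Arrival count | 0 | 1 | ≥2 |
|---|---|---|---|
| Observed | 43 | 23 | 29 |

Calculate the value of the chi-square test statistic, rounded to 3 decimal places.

Expected counts E_i = n·p_i: 95×0.38 = 36.1, 95×0.37 = 35.15, 95×0.25 = 23.75.
χ² = (43−36.1)²/36.1 + (23−35.15)²/35.15 + (29−23.75)²/23.75
   = 1.3188 + 4.1998 + 1.1605
Sum = 6.679

6.679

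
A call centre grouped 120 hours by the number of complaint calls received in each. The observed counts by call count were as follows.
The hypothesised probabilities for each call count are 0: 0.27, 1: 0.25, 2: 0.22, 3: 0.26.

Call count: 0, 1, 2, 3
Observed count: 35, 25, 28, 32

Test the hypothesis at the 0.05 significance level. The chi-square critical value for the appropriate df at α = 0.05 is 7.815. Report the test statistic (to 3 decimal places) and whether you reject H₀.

1.159; do not reject

Expected counts E_i = n·p_i: 120×0.27 = 32.4, 120×0.25 = 30, 120×0.22 = 26.4, 120×0.26 = 31.2.
cat         O        E   (O−E)²/E
0          35     32.4     0.2086
1          25       30     0.8333
2          28     26.4     0.0970
3          32     31.2     0.0205
Sum = 1.159
df = 3. Since 1.159 < 7.815, we do not reject H₀.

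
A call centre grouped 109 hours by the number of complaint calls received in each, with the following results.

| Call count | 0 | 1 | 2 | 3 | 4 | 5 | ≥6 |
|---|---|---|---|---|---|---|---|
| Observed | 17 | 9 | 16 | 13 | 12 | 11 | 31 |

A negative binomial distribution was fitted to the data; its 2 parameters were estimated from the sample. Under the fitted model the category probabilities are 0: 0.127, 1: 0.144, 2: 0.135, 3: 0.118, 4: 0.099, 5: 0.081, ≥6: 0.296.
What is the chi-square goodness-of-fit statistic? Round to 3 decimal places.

4.409

Expected counts E_i = n·p_i: 109×0.127 = 13.843, 109×0.144 = 15.696, 109×0.135 = 14.715, 109×0.118 = 12.862, 109×0.099 = 10.791, 109×0.081 = 8.829, 109×0.296 = 32.264.
χ² = (17−13.843)²/13.843 + (9−15.696)²/15.696 + (16−14.715)²/14.715 + (13−12.862)²/12.862 + (12−10.791)²/10.791 + (11−8.829)²/8.829 + (31−32.264)²/32.264
   = 0.7200 + 2.8566 + 0.1122 + 0.0015 + 0.1355 + 0.5338 + 0.0495
Sum = 4.409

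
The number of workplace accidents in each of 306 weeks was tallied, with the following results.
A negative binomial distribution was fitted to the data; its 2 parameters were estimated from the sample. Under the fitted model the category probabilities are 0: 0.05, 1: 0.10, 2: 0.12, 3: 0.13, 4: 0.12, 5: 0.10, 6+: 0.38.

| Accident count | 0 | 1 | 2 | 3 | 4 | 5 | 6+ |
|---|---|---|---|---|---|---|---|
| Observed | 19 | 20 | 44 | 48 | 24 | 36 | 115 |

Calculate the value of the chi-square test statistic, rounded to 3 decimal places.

13.082

Expected counts E_i = n·p_i: 306×0.05 = 15.3, 306×0.10 = 30.6, 306×0.12 = 36.72, 306×0.13 = 39.78, 306×0.12 = 36.72, 306×0.10 = 30.6, 306×0.38 = 116.28.
χ² = (19−15.3)²/15.3 + (20−30.6)²/30.6 + (44−36.72)²/36.72 + (48−39.78)²/39.78 + (24−36.72)²/36.72 + (36−30.6)²/30.6 + (115−116.28)²/116.28
   = 0.8948 + 3.6719 + 1.4433 + 1.6986 + 4.4063 + 0.9529 + 0.0141
Sum = 13.082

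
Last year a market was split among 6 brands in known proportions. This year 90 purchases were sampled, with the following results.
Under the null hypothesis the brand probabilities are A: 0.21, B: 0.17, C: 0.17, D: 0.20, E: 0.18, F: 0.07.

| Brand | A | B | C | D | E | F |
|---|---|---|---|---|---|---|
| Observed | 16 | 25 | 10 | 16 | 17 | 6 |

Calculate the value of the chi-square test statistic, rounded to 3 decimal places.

8.707

Expected counts E_i = n·p_i: 90×0.21 = 18.9, 90×0.17 = 15.3, 90×0.17 = 15.3, 90×0.20 = 18, 90×0.18 = 16.2, 90×0.07 = 6.3.
χ² = (16−18.9)²/18.9 + (25−15.3)²/15.3 + (10−15.3)²/15.3 + (16−18)²/18 + (17−16.2)²/16.2 + (6−6.3)²/6.3
   = 0.4450 + 6.1497 + 1.8359 + 0.2222 + 0.0395 + 0.0143
Sum = 8.707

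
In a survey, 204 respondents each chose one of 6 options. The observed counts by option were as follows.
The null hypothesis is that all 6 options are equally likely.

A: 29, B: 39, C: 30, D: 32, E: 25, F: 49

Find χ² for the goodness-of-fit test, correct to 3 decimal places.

Expected count for each of the 6 categories: 204/6 = 34.
cat         O        E   (O−E)²/E
A          29       34     0.7353
B          39       34     0.7353
C          30       34     0.4706
D          32       34     0.1176
E          25       34     2.3824
F          49       34     6.6176
Sum = 11.059

11.059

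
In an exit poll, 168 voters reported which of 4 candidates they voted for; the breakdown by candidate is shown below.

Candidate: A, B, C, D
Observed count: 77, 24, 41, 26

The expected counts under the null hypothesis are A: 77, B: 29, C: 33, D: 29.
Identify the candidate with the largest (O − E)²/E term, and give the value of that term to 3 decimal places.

C, 1.939

A: (77 − 77)²/77 = 0/77 = 0.0000
B: (24 − 29)²/29 = 25/29 = 0.8621
C: (41 − 33)²/33 = 64/33 = 1.9394
D: (26 − 29)²/29 = 9/29 = 0.3103
The largest term is for C: 1.939.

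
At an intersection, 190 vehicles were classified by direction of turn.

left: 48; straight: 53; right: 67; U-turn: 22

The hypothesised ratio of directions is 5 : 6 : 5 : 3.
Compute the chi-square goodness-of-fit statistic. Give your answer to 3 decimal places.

Ratio total = 19. Expected counts: 190×5/19 = 50, 190×6/19 = 60, 190×5/19 = 50, 190×3/19 = 30.
cat           O        E   (O−E)²/E
left         48       50     0.0800
straight     53       60     0.8167
right        67       50     5.7800
U-turn       22       30     2.1333
Sum = 8.810

8.810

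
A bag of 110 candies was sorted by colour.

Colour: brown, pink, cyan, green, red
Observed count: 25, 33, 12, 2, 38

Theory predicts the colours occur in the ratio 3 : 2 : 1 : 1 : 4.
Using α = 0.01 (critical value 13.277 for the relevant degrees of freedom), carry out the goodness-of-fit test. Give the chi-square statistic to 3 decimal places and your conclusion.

16.183; reject

Ratio total = 11. Expected counts: 110×3/11 = 30, 110×2/11 = 20, 110×1/11 = 10, 110×1/11 = 10, 110×4/11 = 40.
χ² = (25−30)²/30 + (33−20)²/20 + (12−10)²/10 + (2−10)²/10 + (38−40)²/40
   = 0.8333 + 8.4500 + 0.4000 + 6.4000 + 0.1000
Sum = 16.183
df = 4. Since 16.183 > 13.277, we reject H₀.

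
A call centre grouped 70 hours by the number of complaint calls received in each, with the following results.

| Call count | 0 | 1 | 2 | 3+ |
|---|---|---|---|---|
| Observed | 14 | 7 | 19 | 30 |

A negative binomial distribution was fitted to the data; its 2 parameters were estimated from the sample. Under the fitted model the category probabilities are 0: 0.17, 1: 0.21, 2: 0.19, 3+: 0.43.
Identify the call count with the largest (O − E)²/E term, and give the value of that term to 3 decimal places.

Expected counts E_i = n·p_i: 70×0.17 = 11.9, 70×0.21 = 14.7, 70×0.19 = 13.3, 70×0.43 = 30.1.
χ² = (14−11.9)²/11.9 + (7−14.7)²/14.7 + (19−13.3)²/13.3 + (30−30.1)²/30.1
   = 0.3706 + 4.0333 + 2.4429 + 0.0003
The largest term is for 1: 4.033.

1, 4.033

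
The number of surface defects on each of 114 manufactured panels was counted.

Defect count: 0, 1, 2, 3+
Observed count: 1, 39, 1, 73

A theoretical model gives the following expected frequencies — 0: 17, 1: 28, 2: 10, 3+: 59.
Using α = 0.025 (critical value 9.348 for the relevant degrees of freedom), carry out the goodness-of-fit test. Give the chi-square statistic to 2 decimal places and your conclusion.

χ² = (1−17)²/17 + (39−28)²/28 + (1−10)²/10 + (73−59)²/59
   = 15.059 + 4.321 + 8.100 + 3.322
Sum = 30.80
df = 3. Since 30.80 > 9.348, we reject H₀.

30.80; reject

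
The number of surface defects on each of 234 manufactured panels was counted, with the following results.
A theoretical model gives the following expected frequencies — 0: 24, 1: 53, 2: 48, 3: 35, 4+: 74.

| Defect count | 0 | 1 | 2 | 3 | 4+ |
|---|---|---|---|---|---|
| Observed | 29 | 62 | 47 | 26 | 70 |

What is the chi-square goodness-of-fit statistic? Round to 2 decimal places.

χ² = (29−24)²/24 + (62−53)²/53 + (47−48)²/48 + (26−35)²/35 + (70−74)²/74
   = 1.042 + 1.528 + 0.021 + 2.314 + 0.216
Sum = 5.12

5.12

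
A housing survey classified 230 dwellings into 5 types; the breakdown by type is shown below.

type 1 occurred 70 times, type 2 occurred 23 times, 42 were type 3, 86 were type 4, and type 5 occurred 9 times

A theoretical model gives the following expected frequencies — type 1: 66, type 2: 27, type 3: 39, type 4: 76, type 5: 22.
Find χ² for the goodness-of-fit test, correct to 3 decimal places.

10.063

cat         O        E   (O−E)²/E
type 1     70       66     0.2424
type 2     23       27     0.5926
type 3     42       39     0.2308
type 4     86       76     1.3158
type 5      9       22     7.6818
Sum = 10.063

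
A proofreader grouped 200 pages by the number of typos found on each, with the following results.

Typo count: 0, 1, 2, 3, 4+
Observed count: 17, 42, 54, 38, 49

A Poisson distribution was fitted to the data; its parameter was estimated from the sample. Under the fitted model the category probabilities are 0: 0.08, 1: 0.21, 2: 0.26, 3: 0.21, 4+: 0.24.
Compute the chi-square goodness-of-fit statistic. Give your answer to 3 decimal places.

0.541

Expected counts E_i = n·p_i: 200×0.08 = 16, 200×0.21 = 42, 200×0.26 = 52, 200×0.21 = 42, 200×0.24 = 48.
0: (17 − 16)²/16 = 1/16 = 0.0625
1: (42 − 42)²/42 = 0/42 = 0.0000
2: (54 − 52)²/52 = 4/52 = 0.0769
3: (38 − 42)²/42 = 16/42 = 0.3810
4+: (49 − 48)²/48 = 1/48 = 0.0208
Sum = 0.541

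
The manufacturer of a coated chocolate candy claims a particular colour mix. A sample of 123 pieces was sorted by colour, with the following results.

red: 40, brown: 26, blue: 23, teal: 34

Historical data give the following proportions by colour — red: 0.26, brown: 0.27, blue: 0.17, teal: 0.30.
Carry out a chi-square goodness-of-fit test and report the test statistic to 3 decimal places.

Expected counts E_i = n·p_i: 123×0.26 = 31.98, 123×0.27 = 33.21, 123×0.17 = 20.91, 123×0.30 = 36.9.
cat         O        E   (O−E)²/E
red        40    31.98     2.0113
brown      26    33.21     1.5653
blue       23    20.91     0.2089
teal       34     36.9     0.2279
Sum = 4.013

4.013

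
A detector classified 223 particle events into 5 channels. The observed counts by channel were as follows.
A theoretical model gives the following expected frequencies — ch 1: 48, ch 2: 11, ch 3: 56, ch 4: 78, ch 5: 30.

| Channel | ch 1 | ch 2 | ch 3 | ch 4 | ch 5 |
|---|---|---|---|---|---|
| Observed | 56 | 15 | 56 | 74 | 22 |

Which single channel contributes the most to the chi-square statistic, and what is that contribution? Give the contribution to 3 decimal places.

χ² = (56−48)²/48 + (15−11)²/11 + (56−56)²/56 + (74−78)²/78 + (22−30)²/30
   = 1.3333 + 1.4545 + 0.0000 + 0.2051 + 2.1333
The largest term is for ch 5: 2.133.

ch 5, 2.133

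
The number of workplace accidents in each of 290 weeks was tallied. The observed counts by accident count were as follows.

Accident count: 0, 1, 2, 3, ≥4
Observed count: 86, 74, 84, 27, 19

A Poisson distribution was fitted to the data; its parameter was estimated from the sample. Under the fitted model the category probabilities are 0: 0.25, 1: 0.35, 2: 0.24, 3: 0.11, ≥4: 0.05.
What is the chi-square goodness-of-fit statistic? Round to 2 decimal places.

Expected counts E_i = n·p_i: 290×0.25 = 72.5, 290×0.35 = 101.5, 290×0.24 = 69.6, 290×0.11 = 31.9, 290×0.05 = 14.5.
0: (86 − 72.5)²/72.5 = 182.25/72.5 = 2.514
1: (74 − 101.5)²/101.5 = 756.25/101.5 = 7.451
2: (84 − 69.6)²/69.6 = 207.36/69.6 = 2.979
3: (27 − 31.9)²/31.9 = 24.01/31.9 = 0.753
≥4: (19 − 14.5)²/14.5 = 20.25/14.5 = 1.397
Sum = 15.09

15.09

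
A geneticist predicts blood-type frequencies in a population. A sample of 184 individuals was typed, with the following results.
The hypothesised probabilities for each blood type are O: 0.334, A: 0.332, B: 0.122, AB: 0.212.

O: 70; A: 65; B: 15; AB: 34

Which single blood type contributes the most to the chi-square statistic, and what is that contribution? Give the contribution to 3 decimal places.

Expected counts E_i = n·p_i: 184×0.334 = 61.456, 184×0.332 = 61.088, 184×0.122 = 22.448, 184×0.212 = 39.008.
O: (70 − 61.456)²/61.456 = 72.999936/61.456 = 1.1878
A: (65 − 61.088)²/61.088 = 15.303744/61.088 = 0.2505
B: (15 − 22.448)²/22.448 = 55.472704/22.448 = 2.4712
AB: (34 − 39.008)²/39.008 = 25.080064/39.008 = 0.6429
The largest term is for B: 2.471.

B, 2.471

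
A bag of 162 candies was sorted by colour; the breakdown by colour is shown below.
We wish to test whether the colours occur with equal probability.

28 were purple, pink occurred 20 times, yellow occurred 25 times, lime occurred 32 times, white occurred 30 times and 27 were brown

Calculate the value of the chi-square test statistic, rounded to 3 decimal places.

Under H₀ each category has probability 1/6, so each expected count is 162/6 = 27.
cat         O        E   (O−E)²/E
purple     28       27     0.0370
pink       20       27     1.8148
yellow     25       27     0.1481
lime       32       27     0.9259
white      30       27     0.3333
brown      27       27     0.0000
Sum = 3.259

3.259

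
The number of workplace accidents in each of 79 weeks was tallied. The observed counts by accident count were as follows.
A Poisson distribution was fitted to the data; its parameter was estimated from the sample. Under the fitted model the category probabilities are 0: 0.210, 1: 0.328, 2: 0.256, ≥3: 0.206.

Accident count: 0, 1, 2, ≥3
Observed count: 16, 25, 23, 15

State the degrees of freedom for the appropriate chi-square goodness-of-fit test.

2

There are k = 4 categories and 1 parameter estimated from the data, so df = 4 − 1 − 1 = 2.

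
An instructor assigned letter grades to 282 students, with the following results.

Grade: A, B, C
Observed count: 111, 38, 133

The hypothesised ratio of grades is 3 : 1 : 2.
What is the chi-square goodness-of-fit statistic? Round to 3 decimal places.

24.287

Ratio total = 6. Expected counts: 282×3/6 = 141, 282×1/6 = 47, 282×2/6 = 94.
A: (111 − 141)²/141 = 900/141 = 6.3830
B: (38 − 47)²/47 = 81/47 = 1.7234
C: (133 − 94)²/94 = 1521/94 = 16.1809
Sum = 24.287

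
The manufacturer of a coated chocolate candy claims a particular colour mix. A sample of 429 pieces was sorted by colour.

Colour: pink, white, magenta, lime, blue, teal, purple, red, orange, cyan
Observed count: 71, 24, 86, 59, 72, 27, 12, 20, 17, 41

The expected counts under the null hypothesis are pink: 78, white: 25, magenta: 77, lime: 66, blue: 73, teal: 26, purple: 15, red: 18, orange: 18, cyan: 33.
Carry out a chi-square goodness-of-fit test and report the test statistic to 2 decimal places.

χ² = (71−78)²/78 + (24−25)²/25 + (86−77)²/77 + (59−66)²/66 + (72−73)²/73 + (27−26)²/26 + (12−15)²/15 + (20−18)²/18 + (17−18)²/18 + (41−33)²/33
   = 0.628 + 0.040 + 1.052 + 0.742 + 0.014 + 0.038 + 0.600 + 0.222 + 0.056 + 1.939
Sum = 5.33

5.33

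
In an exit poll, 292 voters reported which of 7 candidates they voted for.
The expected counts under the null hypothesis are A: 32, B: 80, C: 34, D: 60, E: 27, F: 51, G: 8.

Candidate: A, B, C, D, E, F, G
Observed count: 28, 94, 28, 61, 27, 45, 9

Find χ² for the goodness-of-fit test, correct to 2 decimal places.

χ² = (28−32)²/32 + (94−80)²/80 + (28−34)²/34 + (61−60)²/60 + (27−27)²/27 + (45−51)²/51 + (9−8)²/8
   = 0.500 + 2.450 + 1.059 + 0.017 + 0.000 + 0.706 + 0.125
Sum = 4.86

4.86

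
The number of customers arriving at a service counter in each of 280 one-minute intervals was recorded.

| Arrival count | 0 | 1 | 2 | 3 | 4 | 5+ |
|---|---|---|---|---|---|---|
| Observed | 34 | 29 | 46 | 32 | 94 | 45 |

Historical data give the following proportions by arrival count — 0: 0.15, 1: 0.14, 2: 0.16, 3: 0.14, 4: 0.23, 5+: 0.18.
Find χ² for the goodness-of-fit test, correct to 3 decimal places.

19.716

Expected counts E_i = n·p_i: 280×0.15 = 42, 280×0.14 = 39.2, 280×0.16 = 44.8, 280×0.14 = 39.2, 280×0.23 = 64.4, 280×0.18 = 50.4.
0: (34 − 42)²/42 = 64/42 = 1.5238
1: (29 − 39.2)²/39.2 = 104.04/39.2 = 2.6541
2: (46 − 44.8)²/44.8 = 1.44/44.8 = 0.0321
3: (32 − 39.2)²/39.2 = 51.84/39.2 = 1.3224
4: (94 − 64.4)²/64.4 = 876.16/64.4 = 13.6050
5+: (45 − 50.4)²/50.4 = 29.16/50.4 = 0.5786
Sum = 19.716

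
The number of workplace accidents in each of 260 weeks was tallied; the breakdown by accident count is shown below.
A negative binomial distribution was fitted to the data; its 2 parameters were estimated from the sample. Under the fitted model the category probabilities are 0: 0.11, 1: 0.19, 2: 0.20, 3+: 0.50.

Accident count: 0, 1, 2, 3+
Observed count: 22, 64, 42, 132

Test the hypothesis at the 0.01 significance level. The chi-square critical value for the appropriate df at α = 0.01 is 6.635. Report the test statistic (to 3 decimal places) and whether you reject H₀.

Expected counts E_i = n·p_i: 260×0.11 = 28.6, 260×0.19 = 49.4, 260×0.20 = 52, 260×0.50 = 130.
χ² = (22−28.6)²/28.6 + (64−49.4)²/49.4 + (42−52)²/52 + (132−130)²/130
   = 1.5231 + 4.3150 + 1.9231 + 0.0308
Sum = 7.792
df = 1. Since 7.792 > 6.635, we reject H₀.

7.792; reject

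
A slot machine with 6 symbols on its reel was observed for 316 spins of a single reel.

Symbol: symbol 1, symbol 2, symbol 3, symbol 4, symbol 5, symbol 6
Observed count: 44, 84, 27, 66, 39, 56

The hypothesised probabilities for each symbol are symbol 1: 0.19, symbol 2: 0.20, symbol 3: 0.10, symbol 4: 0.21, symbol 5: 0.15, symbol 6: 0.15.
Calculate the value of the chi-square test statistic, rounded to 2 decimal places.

14.85

Expected counts E_i = n·p_i: 316×0.19 = 60.04, 316×0.20 = 63.2, 316×0.10 = 31.6, 316×0.21 = 66.36, 316×0.15 = 47.4, 316×0.15 = 47.4.
symbol 1: (44 − 60.04)²/60.04 = 257.2816/60.04 = 4.285
symbol 2: (84 − 63.2)²/63.2 = 432.64/63.2 = 6.846
symbol 3: (27 − 31.6)²/31.6 = 21.16/31.6 = 0.670
symbol 4: (66 − 66.36)²/66.36 = 0.1296/66.36 = 0.002
symbol 5: (39 − 47.4)²/47.4 = 70.56/47.4 = 1.489
symbol 6: (56 − 47.4)²/47.4 = 73.96/47.4 = 1.560
Sum = 14.85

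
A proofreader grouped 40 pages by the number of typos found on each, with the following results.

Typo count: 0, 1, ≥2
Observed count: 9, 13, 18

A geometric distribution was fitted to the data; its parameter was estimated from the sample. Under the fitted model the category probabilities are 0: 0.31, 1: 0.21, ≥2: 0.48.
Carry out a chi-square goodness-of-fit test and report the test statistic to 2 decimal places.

3.53

Expected counts E_i = n·p_i: 40×0.31 = 12.4, 40×0.21 = 8.4, 40×0.48 = 19.2.
cat         O        E   (O−E)²/E
0           9     12.4      0.932
1          13      8.4      2.519
≥2         18     19.2      0.075
Sum = 3.53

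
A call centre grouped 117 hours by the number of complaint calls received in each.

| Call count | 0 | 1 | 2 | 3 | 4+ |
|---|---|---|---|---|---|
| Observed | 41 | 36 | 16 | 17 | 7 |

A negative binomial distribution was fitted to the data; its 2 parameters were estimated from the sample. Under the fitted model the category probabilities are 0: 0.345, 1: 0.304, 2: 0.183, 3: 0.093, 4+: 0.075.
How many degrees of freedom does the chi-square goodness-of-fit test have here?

2

There are k = 5 categories and 2 parameters estimated from the data, so df = 5 − 1 − 2 = 2.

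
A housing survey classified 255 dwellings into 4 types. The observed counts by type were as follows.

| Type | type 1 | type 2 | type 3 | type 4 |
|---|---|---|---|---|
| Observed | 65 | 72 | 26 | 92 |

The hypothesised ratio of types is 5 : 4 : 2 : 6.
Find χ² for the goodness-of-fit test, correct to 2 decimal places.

4.31

Ratio total = 17. Expected counts: 255×5/17 = 75, 255×4/17 = 60, 255×2/17 = 30, 255×6/17 = 90.
type 1: (65 − 75)²/75 = 100/75 = 1.333
type 2: (72 − 60)²/60 = 144/60 = 2.400
type 3: (26 − 30)²/30 = 16/30 = 0.533
type 4: (92 − 90)²/90 = 4/90 = 0.044
Sum = 4.31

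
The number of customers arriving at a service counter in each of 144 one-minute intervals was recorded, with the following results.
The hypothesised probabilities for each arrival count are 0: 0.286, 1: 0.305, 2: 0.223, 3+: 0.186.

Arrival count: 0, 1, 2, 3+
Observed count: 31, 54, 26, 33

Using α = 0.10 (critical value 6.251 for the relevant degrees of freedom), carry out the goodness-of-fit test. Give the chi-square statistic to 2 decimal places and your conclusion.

Expected counts E_i = n·p_i: 144×0.286 = 41.184, 144×0.305 = 43.92, 144×0.223 = 32.112, 144×0.186 = 26.784.
0: (31 − 41.184)²/41.184 = 103.713856/41.184 = 2.518
1: (54 − 43.92)²/43.92 = 101.6064/43.92 = 2.313
2: (26 − 32.112)²/32.112 = 37.356544/32.112 = 1.163
3+: (33 − 26.784)²/26.784 = 38.638656/26.784 = 1.443
Sum = 7.44
df = 3. Since 7.44 > 6.251, we reject H₀.

7.44; reject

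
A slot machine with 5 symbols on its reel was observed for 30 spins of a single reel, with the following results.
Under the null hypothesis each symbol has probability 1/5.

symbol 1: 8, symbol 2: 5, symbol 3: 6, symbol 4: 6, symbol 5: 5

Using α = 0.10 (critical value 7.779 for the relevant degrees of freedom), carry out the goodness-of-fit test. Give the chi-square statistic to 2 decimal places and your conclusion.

1.00; do not reject

Expected count for each of the 5 categories: 30/5 = 6.
cat           O        E   (O−E)²/E
symbol 1      8        6      0.667
symbol 2      5        6      0.167
symbol 3      6        6      0.000
symbol 4      6        6      0.000
symbol 5      5        6      0.167
Sum = 1.00
df = 4. Since 1.00 < 7.779, we do not reject H₀.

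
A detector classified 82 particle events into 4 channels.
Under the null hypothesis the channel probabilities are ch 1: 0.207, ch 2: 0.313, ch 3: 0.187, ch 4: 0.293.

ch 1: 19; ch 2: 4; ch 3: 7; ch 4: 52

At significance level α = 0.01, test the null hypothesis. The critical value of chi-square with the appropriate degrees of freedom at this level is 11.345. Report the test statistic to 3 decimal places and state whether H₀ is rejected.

Expected counts E_i = n·p_i: 82×0.207 = 16.974, 82×0.313 = 25.666, 82×0.187 = 15.334, 82×0.293 = 24.026.
χ² = (19−16.974)²/16.974 + (4−25.666)²/25.666 + (7−15.334)²/15.334 + (52−24.026)²/24.026
   = 0.2418 + 18.2894 + 4.5295 + 32.5707
Sum = 55.631
df = 3. Since 55.631 > 11.345, we reject H₀.

55.631; reject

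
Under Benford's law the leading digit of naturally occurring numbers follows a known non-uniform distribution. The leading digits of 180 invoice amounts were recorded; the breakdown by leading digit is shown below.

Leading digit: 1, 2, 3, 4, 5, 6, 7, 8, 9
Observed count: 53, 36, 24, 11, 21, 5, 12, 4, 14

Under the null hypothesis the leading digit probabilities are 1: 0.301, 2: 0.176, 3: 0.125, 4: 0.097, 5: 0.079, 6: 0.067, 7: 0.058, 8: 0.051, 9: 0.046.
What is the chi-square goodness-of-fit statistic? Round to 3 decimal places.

17.578

Expected counts E_i = n·p_i: 180×0.301 = 54.18, 180×0.176 = 31.68, 180×0.125 = 22.5, 180×0.097 = 17.46, 180×0.079 = 14.22, 180×0.067 = 12.06, 180×0.058 = 10.44, 180×0.051 = 9.18, 180×0.046 = 8.28.
cat         O        E   (O−E)²/E
1          53    54.18     0.0257
2          36    31.68     0.5891
3          24     22.5     0.1000
4          11    17.46     2.3901
5          21    14.22     3.2327
6           5    12.06     4.1330
7          12    10.44     0.2331
8           4     9.18     2.9229
9          14     8.28     3.9515
Sum = 17.578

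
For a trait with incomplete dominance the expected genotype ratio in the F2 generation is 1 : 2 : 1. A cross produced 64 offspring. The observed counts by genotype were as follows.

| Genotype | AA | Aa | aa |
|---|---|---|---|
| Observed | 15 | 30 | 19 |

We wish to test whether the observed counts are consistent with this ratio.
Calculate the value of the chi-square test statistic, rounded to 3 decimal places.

Ratio total = 4. Expected counts: 64×1/4 = 16, 64×2/4 = 32, 64×1/4 = 16.
AA: (15 − 16)²/16 = 1/16 = 0.0625
Aa: (30 − 32)²/32 = 4/32 = 0.1250
aa: (19 − 16)²/16 = 9/16 = 0.5625
Sum = 0.750

0.750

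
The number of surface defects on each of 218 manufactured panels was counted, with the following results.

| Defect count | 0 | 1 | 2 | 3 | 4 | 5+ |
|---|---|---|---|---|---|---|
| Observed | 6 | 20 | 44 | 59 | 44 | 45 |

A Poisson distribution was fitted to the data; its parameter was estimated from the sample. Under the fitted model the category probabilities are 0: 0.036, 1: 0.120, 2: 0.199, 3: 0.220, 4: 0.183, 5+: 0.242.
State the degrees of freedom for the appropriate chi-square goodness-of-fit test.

4

There are k = 6 categories and 1 parameter estimated from the data, so df = 6 − 1 − 1 = 4.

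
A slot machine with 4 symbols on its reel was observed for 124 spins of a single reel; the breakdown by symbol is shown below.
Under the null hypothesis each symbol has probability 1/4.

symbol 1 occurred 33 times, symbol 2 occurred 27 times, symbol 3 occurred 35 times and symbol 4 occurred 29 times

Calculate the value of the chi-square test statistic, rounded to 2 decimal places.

1.29

Expected count for each of the 4 categories: 124/4 = 31.
χ² = (33−31)²/31 + (27−31)²/31 + (35−31)²/31 + (29−31)²/31
   = 0.129 + 0.516 + 0.516 + 0.129
Sum = 1.29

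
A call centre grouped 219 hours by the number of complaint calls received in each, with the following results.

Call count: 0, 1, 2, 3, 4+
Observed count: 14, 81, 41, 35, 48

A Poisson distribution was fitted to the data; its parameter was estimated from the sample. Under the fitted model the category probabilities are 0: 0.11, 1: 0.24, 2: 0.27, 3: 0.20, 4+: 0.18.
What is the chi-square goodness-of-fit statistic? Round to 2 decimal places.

Expected counts E_i = n·p_i: 219×0.11 = 24.09, 219×0.24 = 52.56, 219×0.27 = 59.13, 219×0.20 = 43.8, 219×0.18 = 39.42.
cat         O        E   (O−E)²/E
0          14    24.09      4.226
1          81    52.56     15.389
2          41    59.13      5.559
3          35     43.8      1.768
4+         48    39.42      1.867
Sum = 28.81

28.81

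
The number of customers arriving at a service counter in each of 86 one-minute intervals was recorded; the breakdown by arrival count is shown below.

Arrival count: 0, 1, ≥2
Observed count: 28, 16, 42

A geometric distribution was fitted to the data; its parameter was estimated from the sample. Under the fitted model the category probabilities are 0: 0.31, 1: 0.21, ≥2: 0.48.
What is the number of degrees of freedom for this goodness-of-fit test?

There are k = 3 categories and 1 parameter estimated from the data, so df = 3 − 1 − 1 = 1.

1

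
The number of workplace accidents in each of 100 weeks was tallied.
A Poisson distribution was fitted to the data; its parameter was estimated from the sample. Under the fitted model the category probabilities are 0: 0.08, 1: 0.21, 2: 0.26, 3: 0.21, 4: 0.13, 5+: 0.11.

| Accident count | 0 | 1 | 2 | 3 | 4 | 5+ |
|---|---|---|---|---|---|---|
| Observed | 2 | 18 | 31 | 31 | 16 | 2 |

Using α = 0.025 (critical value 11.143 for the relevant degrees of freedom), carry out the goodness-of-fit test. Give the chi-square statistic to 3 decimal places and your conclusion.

Expected counts E_i = n·p_i: 100×0.08 = 8, 100×0.21 = 21, 100×0.26 = 26, 100×0.21 = 21, 100×0.13 = 13, 100×0.11 = 11.
cat         O        E   (O−E)²/E
0           2        8     4.5000
1          18       21     0.4286
2          31       26     0.9615
3          31       21     4.7619
4          16       13     0.6923
5+          2       11     7.3636
Sum = 18.708
df = 4. Since 18.708 > 11.143, we reject H₀.

18.708; reject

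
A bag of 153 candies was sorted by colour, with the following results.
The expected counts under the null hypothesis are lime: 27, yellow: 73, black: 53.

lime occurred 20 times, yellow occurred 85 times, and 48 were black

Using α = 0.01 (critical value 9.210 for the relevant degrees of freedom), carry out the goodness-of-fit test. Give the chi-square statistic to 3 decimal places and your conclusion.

4.259; do not reject

lime: (20 − 27)²/27 = 49/27 = 1.8148
yellow: (85 − 73)²/73 = 144/73 = 1.9726
black: (48 − 53)²/53 = 25/53 = 0.4717
Sum = 4.259
df = 2. Since 4.259 < 9.210, we do not reject H₀.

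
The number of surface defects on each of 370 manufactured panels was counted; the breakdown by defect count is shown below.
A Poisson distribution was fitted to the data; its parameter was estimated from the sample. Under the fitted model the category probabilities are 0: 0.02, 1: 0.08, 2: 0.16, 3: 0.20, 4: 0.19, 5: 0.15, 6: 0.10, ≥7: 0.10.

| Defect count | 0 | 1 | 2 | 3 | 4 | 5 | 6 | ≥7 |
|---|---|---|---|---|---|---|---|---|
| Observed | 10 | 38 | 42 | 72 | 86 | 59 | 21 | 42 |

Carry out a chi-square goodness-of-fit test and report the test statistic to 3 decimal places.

Expected counts E_i = n·p_i: 370×0.02 = 7.4, 370×0.08 = 29.6, 370×0.16 = 59.2, 370×0.20 = 74, 370×0.19 = 70.3, 370×0.15 = 55.5, 370×0.10 = 37, 370×0.10 = 37.
0: (10 − 7.4)²/7.4 = 6.76/7.4 = 0.9135
1: (38 − 29.6)²/29.6 = 70.56/29.6 = 2.3838
2: (42 − 59.2)²/59.2 = 295.84/59.2 = 4.9973
3: (72 − 74)²/74 = 4/74 = 0.0541
4: (86 − 70.3)²/70.3 = 246.49/70.3 = 3.5063
5: (59 − 55.5)²/55.5 = 12.25/55.5 = 0.2207
6: (21 − 37)²/37 = 256/37 = 6.9189
≥7: (42 − 37)²/37 = 25/37 = 0.6757
Sum = 19.670

19.670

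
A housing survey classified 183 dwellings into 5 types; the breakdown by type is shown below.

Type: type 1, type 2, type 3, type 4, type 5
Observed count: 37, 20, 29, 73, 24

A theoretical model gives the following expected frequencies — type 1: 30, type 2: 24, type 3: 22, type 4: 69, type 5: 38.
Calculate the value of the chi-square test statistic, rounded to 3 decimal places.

9.917

cat         O        E   (O−E)²/E
type 1     37       30     1.6333
type 2     20       24     0.6667
type 3     29       22     2.2273
type 4     73       69     0.2319
type 5     24       38     5.1579
Sum = 9.917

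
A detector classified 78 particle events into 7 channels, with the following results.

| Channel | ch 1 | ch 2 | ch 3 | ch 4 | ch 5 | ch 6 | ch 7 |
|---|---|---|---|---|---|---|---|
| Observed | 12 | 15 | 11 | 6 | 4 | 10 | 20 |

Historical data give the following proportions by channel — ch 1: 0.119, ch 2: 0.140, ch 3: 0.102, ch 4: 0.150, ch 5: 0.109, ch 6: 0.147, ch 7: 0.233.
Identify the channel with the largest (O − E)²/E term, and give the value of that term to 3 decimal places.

Expected counts E_i = n·p_i: 78×0.119 = 9.282, 78×0.140 = 10.92, 78×0.102 = 7.956, 78×0.150 = 11.7, 78×0.109 = 8.502, 78×0.147 = 11.466, 78×0.233 = 18.174.
ch 1: (12 − 9.282)²/9.282 = 7.387524/9.282 = 0.7959
ch 2: (15 − 10.92)²/10.92 = 16.6464/10.92 = 1.5244
ch 3: (11 − 7.956)²/7.956 = 9.265936/7.956 = 1.1646
ch 4: (6 − 11.7)²/11.7 = 32.49/11.7 = 2.7769
ch 5: (4 − 8.502)²/8.502 = 20.268004/8.502 = 2.3839
ch 6: (10 − 11.466)²/11.466 = 2.149156/11.466 = 0.1874
ch 7: (20 − 18.174)²/18.174 = 3.334276/18.174 = 0.1835
The largest term is for ch 4: 2.777.

ch 4, 2.777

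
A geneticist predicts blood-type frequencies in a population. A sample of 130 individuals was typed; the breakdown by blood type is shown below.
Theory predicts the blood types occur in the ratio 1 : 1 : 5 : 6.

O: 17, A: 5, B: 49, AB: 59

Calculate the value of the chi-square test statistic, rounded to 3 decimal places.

7.437

Ratio total = 13. Expected counts: 130×1/13 = 10, 130×1/13 = 10, 130×5/13 = 50, 130×6/13 = 60.
O: (17 − 10)²/10 = 49/10 = 4.9000
A: (5 − 10)²/10 = 25/10 = 2.5000
B: (49 − 50)²/50 = 1/50 = 0.0200
AB: (59 − 60)²/60 = 1/60 = 0.0167
Sum = 7.437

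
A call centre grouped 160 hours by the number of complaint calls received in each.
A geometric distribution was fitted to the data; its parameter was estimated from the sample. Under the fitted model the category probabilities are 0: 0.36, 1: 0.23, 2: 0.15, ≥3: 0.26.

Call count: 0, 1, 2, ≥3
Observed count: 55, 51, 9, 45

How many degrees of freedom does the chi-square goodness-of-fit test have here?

There are k = 4 categories and 1 parameter estimated from the data, so df = 4 − 1 − 1 = 2.

2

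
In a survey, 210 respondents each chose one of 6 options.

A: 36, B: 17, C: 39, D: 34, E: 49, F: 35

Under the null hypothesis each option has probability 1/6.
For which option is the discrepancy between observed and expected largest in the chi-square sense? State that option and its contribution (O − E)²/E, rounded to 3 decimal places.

B, 9.257

Expected count for each of the 6 categories: 210/6 = 35.
χ² = (36−35)²/35 + (17−35)²/35 + (39−35)²/35 + (34−35)²/35 + (49−35)²/35 + (35−35)²/35
   = 0.0286 + 9.2571 + 0.4571 + 0.0286 + 5.6000 + 0.0000
The largest term is for B: 9.257.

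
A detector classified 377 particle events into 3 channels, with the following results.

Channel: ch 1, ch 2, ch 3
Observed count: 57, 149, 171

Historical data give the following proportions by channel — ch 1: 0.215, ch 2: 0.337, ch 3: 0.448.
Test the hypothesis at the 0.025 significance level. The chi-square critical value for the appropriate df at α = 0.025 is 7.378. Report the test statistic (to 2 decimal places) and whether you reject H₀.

10.96; reject

Expected counts E_i = n·p_i: 377×0.215 = 81.055, 377×0.337 = 127.049, 377×0.448 = 168.896.
χ² = (57−81.055)²/81.055 + (149−127.049)²/127.049 + (171−168.896)²/168.896
   = 7.139 + 3.793 + 0.026
Sum = 10.96
df = 2. Since 10.96 > 7.378, we reject H₀.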